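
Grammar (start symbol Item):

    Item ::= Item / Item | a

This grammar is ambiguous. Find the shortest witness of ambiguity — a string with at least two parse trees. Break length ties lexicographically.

a / a / a

length 1: no string has ≥2 trees
length 3: no string has ≥2 trees
length 5: a / a / a has 2 parse trees

Two derivations of a / a / a:
  Item ⇒ Item / Item ⇒ Item / Item / Item ⇒ a / Item / Item ⇒ a / a / Item ⇒ a / a / a
  Item ⇒ Item / Item ⇒ a / Item ⇒ a / Item / Item ⇒ a / a / Item ⇒ a / a / a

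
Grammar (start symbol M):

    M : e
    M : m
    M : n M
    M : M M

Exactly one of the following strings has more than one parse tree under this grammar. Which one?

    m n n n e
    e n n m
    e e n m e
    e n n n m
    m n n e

m n n n e: 1 tree
e n n m: 1 tree
e e n m e: 7 trees
e n n n m: 1 tree
m n n e: 1 tree

e e n m e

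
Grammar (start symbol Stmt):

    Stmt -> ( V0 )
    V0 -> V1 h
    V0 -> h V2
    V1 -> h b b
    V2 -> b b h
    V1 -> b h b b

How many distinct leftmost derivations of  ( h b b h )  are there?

2

Parse trees for ( h b b h ):
  [Stmt ( [V0 [V1 h b b] h] )]
  [Stmt ( [V0 h [V2 b b h]] )]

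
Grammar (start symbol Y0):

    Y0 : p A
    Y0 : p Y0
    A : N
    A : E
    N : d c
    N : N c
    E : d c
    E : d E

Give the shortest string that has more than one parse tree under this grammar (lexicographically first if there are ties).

p d c

length 3: p d c has 2 parse trees

Two derivations of p d c:
  Y0 ⇒ p A ⇒ p N ⇒ p d c
  Y0 ⇒ p A ⇒ p E ⇒ p d c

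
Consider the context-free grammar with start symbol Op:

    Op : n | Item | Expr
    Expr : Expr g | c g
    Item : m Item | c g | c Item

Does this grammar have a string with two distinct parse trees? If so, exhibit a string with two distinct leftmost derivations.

Ambiguous

Witness: c g

Derivation 1: Op ⇒ Item ⇒ c g
Derivation 2: Op ⇒ Expr ⇒ c g

Two distinct leftmost derivations for the same string.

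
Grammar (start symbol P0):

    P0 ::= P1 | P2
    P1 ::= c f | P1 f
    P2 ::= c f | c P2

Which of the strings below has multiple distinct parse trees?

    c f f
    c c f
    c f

c f

c f f: 1 tree
c c f: 1 tree
c f: 2 trees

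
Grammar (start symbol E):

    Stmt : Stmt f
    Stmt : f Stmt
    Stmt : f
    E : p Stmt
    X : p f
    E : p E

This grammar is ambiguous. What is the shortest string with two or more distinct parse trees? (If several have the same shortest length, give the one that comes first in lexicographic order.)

length 2: no string has ≥2 trees
length 3: p f f has 2 parse trees

Two derivations of p f f:
  E ⇒ p Stmt ⇒ p Stmt f ⇒ p f f
  E ⇒ p Stmt ⇒ p f Stmt ⇒ p f f

p f f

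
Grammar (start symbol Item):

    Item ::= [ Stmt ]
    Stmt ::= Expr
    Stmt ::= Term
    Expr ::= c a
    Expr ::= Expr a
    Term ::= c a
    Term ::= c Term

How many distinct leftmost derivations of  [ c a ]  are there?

2

Parse trees for [ c a ]:
  [Item [ [Stmt [Expr c a]] ]]
  [Item [ [Stmt [Term c a]] ]]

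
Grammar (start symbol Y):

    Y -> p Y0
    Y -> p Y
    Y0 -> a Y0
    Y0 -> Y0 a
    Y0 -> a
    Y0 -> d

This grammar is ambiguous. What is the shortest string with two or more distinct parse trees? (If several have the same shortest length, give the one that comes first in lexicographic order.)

length 2: no string has ≥2 trees
length 3: p a a has 2 parse trees

Two derivations of p a a:
  Y ⇒ p Y0 ⇒ p a Y0 ⇒ p a a
  Y ⇒ p Y0 ⇒ p Y0 a ⇒ p a a

p a a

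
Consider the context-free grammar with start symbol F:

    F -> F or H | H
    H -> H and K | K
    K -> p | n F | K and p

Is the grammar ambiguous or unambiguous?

Witness: p and p

Derivation 1: F ⇒ H ⇒ H and K ⇒ K and K ⇒ p and K ⇒ p and p
Derivation 2: F ⇒ H ⇒ K ⇒ K and p ⇒ p and p

Two distinct leftmost derivations for the same string.

Ambiguous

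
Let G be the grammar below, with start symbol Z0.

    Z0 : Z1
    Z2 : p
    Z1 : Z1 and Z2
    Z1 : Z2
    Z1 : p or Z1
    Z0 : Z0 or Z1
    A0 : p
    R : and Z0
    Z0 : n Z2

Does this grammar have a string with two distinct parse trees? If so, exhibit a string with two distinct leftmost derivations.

Ambiguous

Witness: p or p

Derivation 1: Z0 ⇒ Z1 ⇒ p or Z1 ⇒ p or Z2 ⇒ p or p
Derivation 2: Z0 ⇒ Z0 or Z1 ⇒ Z1 or Z1 ⇒ Z2 or Z1 ⇒ p or Z1 ⇒ p or Z2 ⇒ p or p

Two distinct leftmost derivations for the same string.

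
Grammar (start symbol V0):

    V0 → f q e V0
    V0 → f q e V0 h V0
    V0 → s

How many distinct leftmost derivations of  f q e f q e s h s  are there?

2

Parse trees for f q e f q e s h s:
  [V0 f q e [V0 f q e [V0 s] h [V0 s]]]
  [V0 f q e [V0 f q e [V0 s]] h [V0 s]]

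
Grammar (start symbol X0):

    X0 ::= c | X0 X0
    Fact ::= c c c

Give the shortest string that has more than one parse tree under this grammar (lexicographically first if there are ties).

c c c

length 1: no string has ≥2 trees
length 2: no string has ≥2 trees
length 3: c c c has 2 parse trees

Two derivations of c c c:
  X0 ⇒ X0 X0 ⇒ c X0 ⇒ c X0 X0 ⇒ c c X0 ⇒ c c c
  X0 ⇒ X0 X0 ⇒ X0 X0 X0 ⇒ c X0 X0 ⇒ c c X0 ⇒ c c c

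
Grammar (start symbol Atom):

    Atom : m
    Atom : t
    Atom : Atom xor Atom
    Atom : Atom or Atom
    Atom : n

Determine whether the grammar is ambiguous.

Ambiguous

Witness: m or m or m

Derivation 1: Atom ⇒ Atom or Atom ⇒ m or Atom ⇒ m or Atom or Atom ⇒ m or m or Atom ⇒ m or m or m
Derivation 2: Atom ⇒ Atom or Atom ⇒ Atom or Atom or Atom ⇒ m or Atom or Atom ⇒ m or m or Atom ⇒ m or m or m

Two distinct leftmost derivations for the same string.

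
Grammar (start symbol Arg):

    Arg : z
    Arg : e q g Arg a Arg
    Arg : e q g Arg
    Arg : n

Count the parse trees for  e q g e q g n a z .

Parse trees for e q g e q g n a z:
  [Arg e q g [Arg e q g [Arg n]] a [Arg z]]
  [Arg e q g [Arg e q g [Arg n] a [Arg z]]]

2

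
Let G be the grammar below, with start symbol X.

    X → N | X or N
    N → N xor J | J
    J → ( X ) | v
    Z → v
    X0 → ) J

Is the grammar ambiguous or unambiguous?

(Z, X0 are unreachable from X, so their rules don't affect L(X).) X → X or N | N  ;  N → N xor J | J  — a left-associative chain with J at the bottom. Each string factors uniquely by precedence.

Unambiguous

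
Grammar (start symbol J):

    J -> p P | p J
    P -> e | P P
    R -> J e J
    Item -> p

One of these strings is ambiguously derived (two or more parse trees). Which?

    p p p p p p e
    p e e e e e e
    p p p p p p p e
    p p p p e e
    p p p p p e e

p e e e e e e

p p p p p p e: 1 tree
p e e e e e e: 42 trees
p p p p p p p e: 1 tree
p p p p e e: 1 tree
p p p p p e e: 1 tree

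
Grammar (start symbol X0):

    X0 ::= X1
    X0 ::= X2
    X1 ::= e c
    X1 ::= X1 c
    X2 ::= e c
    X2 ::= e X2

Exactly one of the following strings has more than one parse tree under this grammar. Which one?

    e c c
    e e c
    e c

e c

e c c: 1 tree
e e c: 1 tree
e c: 2 trees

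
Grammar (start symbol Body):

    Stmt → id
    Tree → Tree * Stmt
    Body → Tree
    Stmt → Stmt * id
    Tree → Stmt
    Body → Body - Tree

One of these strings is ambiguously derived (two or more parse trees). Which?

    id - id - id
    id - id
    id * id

id * id

id - id - id: 1 tree
id - id: 1 tree
id * id: 2 trees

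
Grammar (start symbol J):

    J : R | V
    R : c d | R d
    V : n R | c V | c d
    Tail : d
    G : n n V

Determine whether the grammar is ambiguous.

Witness: c d

Derivation 1: J ⇒ R ⇒ c d
Derivation 2: J ⇒ V ⇒ c d

Two distinct leftmost derivations for the same string.

Ambiguous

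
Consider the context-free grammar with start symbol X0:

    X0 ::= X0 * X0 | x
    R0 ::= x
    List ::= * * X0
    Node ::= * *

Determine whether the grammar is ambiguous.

Witness: x * x * x

Derivation 1: X0 ⇒ X0 * X0 ⇒ X0 * X0 * X0 ⇒ x * X0 * X0 ⇒ x * x * X0 ⇒ x * x * x
Derivation 2: X0 ⇒ X0 * X0 ⇒ x * X0 ⇒ x * X0 * X0 ⇒ x * x * X0 ⇒ x * x * x

Two distinct leftmost derivations for the same string.

Ambiguous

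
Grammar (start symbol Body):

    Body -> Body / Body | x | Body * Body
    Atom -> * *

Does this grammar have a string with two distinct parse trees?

Witness: x * x * x

Derivation 1: Body ⇒ Body * Body ⇒ x * Body ⇒ x * Body * Body ⇒ x * x * Body ⇒ x * x * x
Derivation 2: Body ⇒ Body * Body ⇒ Body * Body * Body ⇒ x * Body * Body ⇒ x * x * Body ⇒ x * x * x

Two distinct leftmost derivations for the same string.

Ambiguous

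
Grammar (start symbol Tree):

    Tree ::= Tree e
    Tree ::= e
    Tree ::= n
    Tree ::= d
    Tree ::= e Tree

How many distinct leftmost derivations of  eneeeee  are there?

Parse trees for eneeeee:
  [Tree [Tree [Tree [Tree [Tree [Tree e [Tree n]] e] e] e] e] e]
  [Tree [Tree [Tree [Tree [Tree e [Tree [Tree n] e]] e] e] e] e]
  [Tree [Tree [Tree [Tree e [Tree [Tree [Tree n] e] e]] e] e] e]
  [Tree [Tree [Tree e [Tree [Tree [Tree [Tree n] e] e] e]] e] e]
  [Tree [Tree e [Tree [Tree [Tree [Tree [Tree n] e] e] e] e]] e]
  [Tree e [Tree [Tree [Tree [Tree [Tree [Tree n] e] e] e] e] e]]

6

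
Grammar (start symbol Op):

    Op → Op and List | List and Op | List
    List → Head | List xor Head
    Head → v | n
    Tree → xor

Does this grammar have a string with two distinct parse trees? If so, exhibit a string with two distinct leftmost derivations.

Ambiguous

Witness: n and n

Derivation 1: Op ⇒ Op and List ⇒ List and List ⇒ Head and List ⇒ n and List ⇒ n and Head ⇒ n and n
Derivation 2: Op ⇒ List and Op ⇒ Head and Op ⇒ n and Op ⇒ n and List ⇒ n and Head ⇒ n and n

Two distinct leftmost derivations for the same string.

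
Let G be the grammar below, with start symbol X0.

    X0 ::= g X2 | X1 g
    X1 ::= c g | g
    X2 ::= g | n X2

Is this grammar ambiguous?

Ambiguous

Witness: g g

Derivation 1: X0 ⇒ g X2 ⇒ g g
Derivation 2: X0 ⇒ X1 g ⇒ g g

Two distinct leftmost derivations for the same string.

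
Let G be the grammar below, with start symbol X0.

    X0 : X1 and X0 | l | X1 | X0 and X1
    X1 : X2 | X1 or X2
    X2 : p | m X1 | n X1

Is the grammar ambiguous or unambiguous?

Witness: p and p

Derivation 1: X0 ⇒ X1 and X0 ⇒ X2 and X0 ⇒ p and X0 ⇒ p and X1 ⇒ p and X2 ⇒ p and p
Derivation 2: X0 ⇒ X0 and X1 ⇒ X1 and X1 ⇒ X2 and X1 ⇒ p and X1 ⇒ p and X2 ⇒ p and p

Two distinct leftmost derivations for the same string.

Ambiguous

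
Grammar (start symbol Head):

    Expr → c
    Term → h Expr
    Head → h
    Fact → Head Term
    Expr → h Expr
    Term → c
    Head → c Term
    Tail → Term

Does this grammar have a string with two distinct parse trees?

Only Head, Term, Expr are reachable from Head; ignoring the rest: Each reachable nonterminal has at most one production per leading terminal, and all productions are right-linear; the derivation is determined token-by-token.

Unambiguous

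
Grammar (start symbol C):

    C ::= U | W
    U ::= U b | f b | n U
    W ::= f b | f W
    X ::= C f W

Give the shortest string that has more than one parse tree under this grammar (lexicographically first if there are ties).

f b

length 2: f b has 2 parse trees

Two derivations of f b:
  C ⇒ U ⇒ f b
  C ⇒ W ⇒ f b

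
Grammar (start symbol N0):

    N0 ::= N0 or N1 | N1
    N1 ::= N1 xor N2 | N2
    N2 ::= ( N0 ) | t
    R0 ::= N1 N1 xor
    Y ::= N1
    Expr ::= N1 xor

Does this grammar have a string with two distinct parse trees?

Unambiguous

(R0, Y, Expr are unreachable from N0, so their rules don't affect L(N0).) N0 → N0 or N1 | N1  ;  N1 → N1 xor N2 | N2  — a left-associative chain with N2 at the bottom. Each string factors uniquely by precedence.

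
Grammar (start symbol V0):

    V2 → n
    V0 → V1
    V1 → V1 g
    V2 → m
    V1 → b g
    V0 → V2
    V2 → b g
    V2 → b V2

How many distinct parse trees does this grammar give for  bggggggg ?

1

Parse trees for bggggggg:
  [V0 [V1 [V1 [V1 [V1 [V1 [V1 [V1 b g] g] g] g] g] g] g]]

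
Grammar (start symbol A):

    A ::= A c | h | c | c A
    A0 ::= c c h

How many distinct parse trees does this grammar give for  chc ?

Parse trees for chc:
  [A [A c [A h]] c]
  [A c [A [A h] c]]

2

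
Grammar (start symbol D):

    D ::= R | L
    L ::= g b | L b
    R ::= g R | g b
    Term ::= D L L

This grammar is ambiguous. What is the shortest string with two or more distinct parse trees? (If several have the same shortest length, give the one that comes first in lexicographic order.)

g b

length 2: g b has 2 parse trees

Two derivations of g b:
  D ⇒ R ⇒ g b
  D ⇒ L ⇒ g b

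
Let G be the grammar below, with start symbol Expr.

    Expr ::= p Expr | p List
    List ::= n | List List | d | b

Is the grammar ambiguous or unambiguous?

Ambiguous

Witness: p b b b

Derivation 1: Expr ⇒ p List ⇒ p List List ⇒ p List List List ⇒ p b List List ⇒ p b b List ⇒ p b b b
Derivation 2: Expr ⇒ p List ⇒ p List List ⇒ p b List ⇒ p b List List ⇒ p b b List ⇒ p b b b

Two distinct leftmost derivations for the same string.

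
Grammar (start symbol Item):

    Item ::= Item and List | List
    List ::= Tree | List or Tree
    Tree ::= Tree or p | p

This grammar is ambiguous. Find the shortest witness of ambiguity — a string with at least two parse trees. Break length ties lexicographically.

p or p

length 1: no string has ≥2 trees
length 3: p or p has 2 parse trees

Two derivations of p or p:
  Item ⇒ List ⇒ Tree ⇒ Tree or p ⇒ p or p
  Item ⇒ List ⇒ List or Tree ⇒ Tree or Tree ⇒ p or Tree ⇒ p or p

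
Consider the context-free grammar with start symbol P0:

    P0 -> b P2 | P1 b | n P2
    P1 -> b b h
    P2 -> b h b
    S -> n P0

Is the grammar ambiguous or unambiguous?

Ambiguous

Witness: b b h b

Derivation 1: P0 ⇒ b P2 ⇒ b b h b
Derivation 2: P0 ⇒ P1 b ⇒ b b h b

Two distinct leftmost derivations for the same string.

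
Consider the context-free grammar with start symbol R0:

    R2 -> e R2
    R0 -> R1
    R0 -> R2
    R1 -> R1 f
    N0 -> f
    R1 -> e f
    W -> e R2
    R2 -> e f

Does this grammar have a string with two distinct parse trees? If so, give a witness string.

Witness: e f

Derivation 1: R0 ⇒ R1 ⇒ e f
Derivation 2: R0 ⇒ R2 ⇒ e f

Two distinct leftmost derivations for the same string.

Ambiguous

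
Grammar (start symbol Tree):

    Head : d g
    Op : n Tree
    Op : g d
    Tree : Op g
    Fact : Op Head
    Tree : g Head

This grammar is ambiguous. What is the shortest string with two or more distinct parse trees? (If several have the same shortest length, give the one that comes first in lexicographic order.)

length 3: g d g has 2 parse trees

Two derivations of g d g:
  Tree ⇒ Op g ⇒ g d g
  Tree ⇒ g Head ⇒ g d g

g d g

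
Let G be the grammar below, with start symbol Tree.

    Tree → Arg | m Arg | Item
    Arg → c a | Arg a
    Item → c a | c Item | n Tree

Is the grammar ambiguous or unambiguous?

Ambiguous

Witness: c a

Derivation 1: Tree ⇒ Arg ⇒ c a
Derivation 2: Tree ⇒ Item ⇒ c a

Two distinct leftmost derivations for the same string.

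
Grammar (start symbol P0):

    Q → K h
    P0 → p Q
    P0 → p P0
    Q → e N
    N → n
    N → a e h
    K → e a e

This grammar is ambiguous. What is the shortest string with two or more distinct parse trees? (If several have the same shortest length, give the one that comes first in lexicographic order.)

length 3: no string has ≥2 trees
length 4: no string has ≥2 trees
length 5: p e a e h has 2 parse trees

Two derivations of p e a e h:
  P0 ⇒ p Q ⇒ p K h ⇒ p e a e h
  P0 ⇒ p Q ⇒ p e N ⇒ p e a e h

p e a e h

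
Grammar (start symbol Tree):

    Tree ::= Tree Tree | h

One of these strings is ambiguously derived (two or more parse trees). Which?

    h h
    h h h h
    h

h h h h

h h: 1 tree
h h h h: 5 trees
h: 1 tree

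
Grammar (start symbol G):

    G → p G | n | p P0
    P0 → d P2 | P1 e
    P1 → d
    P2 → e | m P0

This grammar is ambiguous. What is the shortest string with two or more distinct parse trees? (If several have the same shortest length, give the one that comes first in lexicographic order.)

p d e

length 1: no string has ≥2 trees
length 2: no string has ≥2 trees
length 3: p d e has 2 parse trees

Two derivations of p d e:
  G ⇒ p P0 ⇒ p d P2 ⇒ p d e
  G ⇒ p P0 ⇒ p P1 e ⇒ p d e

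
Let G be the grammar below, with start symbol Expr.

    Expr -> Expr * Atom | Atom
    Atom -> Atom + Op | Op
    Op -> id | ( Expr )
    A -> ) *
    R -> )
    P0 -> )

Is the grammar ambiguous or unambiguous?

Unambiguous

Only Expr, Atom, Op are reachable from Expr; ignoring the rest: The grammar is stratified — Expr handles '*' (left-recursive), Atom handles '+', Op atoms. Each operator has a fixed associativity and precedence level, so every string has one parse.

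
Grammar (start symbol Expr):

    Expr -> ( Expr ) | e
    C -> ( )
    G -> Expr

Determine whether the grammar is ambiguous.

Unambiguous

Only Expr is reachable from Expr; ignoring the rest: Each string is a nest of matched brackets around a single atom. An opening bracket forces the recursive rule; an atom forces the base rule.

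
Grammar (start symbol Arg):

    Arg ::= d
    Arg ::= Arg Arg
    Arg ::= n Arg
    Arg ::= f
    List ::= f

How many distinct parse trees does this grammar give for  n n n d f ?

Parse trees for n n n d f:
  [Arg [Arg n [Arg n [Arg n [Arg d]]]] [Arg f]]
  [Arg n [Arg [Arg n [Arg n [Arg d]]] [Arg f]]]
  [Arg n [Arg n [Arg [Arg n [Arg d]] [Arg f]]]]
  [Arg n [Arg n [Arg n [Arg [Arg d] [Arg f]]]]]

4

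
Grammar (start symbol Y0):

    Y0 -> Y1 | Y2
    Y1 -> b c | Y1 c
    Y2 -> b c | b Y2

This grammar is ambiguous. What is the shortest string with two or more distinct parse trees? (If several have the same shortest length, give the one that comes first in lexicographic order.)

length 2: b c has 2 parse trees

Two derivations of b c:
  Y0 ⇒ Y1 ⇒ b c
  Y0 ⇒ Y2 ⇒ b c

b c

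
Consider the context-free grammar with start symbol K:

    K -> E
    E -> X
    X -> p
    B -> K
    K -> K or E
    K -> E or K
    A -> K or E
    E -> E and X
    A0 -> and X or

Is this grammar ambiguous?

Witness: p or p

Derivation 1: K ⇒ K or E ⇒ E or E ⇒ X or E ⇒ p or E ⇒ p or X ⇒ p or p
Derivation 2: K ⇒ E or K ⇒ X or K ⇒ p or K ⇒ p or E ⇒ p or X ⇒ p or p

Two distinct leftmost derivations for the same string.

Ambiguous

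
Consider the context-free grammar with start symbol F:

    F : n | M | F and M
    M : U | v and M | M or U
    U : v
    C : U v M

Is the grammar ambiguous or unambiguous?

Ambiguous

Witness: v and v

Derivation 1: F ⇒ M ⇒ v and M ⇒ v and U ⇒ v and v
Derivation 2: F ⇒ F and M ⇒ M and M ⇒ U and M ⇒ v and M ⇒ v and U ⇒ v and v

Two distinct leftmost derivations for the same string.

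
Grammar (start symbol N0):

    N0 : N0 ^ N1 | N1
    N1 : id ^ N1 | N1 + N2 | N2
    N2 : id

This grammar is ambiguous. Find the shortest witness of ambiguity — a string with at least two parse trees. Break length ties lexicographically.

length 1: no string has ≥2 trees
length 3: id ^ id has 2 parse trees

Two derivations of id ^ id:
  N0 ⇒ N0 ^ N1 ⇒ N1 ^ N1 ⇒ N2 ^ N1 ⇒ id ^ N1 ⇒ id ^ N2 ⇒ id ^ id
  N0 ⇒ N1 ⇒ id ^ N1 ⇒ id ^ N2 ⇒ id ^ id

id ^ id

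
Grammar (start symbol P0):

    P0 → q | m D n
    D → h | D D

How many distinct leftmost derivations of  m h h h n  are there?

Parse trees for m h h h n:
  [P0 m [D [D h] [D [D h] [D h]]] n]
  [P0 m [D [D [D h] [D h]] [D h]] n]

2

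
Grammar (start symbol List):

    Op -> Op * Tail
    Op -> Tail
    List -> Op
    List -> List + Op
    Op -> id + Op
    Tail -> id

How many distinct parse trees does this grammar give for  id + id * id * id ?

Parse trees for id + id * id * id:
  [List [Op [Op [Op id + [Op [Tail id]]] * [Tail id]] * [Tail id]]]
  [List [Op [Op id + [Op [Op [Tail id]] * [Tail id]]] * [Tail id]]]
  [List [Op id + [Op [Op [Op [Tail id]] * [Tail id]] * [Tail id]]]]
  [List [List [Op [Tail id]]] + [Op [Op [Op [Tail id]] * [Tail id]] * [Tail id]]]

4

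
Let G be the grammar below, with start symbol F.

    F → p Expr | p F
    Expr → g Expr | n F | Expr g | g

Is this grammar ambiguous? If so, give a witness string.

Witness: p g g

Derivation 1: F ⇒ p Expr ⇒ p g Expr ⇒ p g g
Derivation 2: F ⇒ p Expr ⇒ p Expr g ⇒ p g g

Two distinct leftmost derivations for the same string.

Ambiguous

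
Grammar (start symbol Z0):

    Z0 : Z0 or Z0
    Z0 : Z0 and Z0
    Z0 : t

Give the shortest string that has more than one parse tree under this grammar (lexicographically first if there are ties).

length 1: no string has ≥2 trees
length 3: no string has ≥2 trees
length 5: t and t and t has 2 parse trees

Two derivations of t and t and t:
  Z0 ⇒ Z0 and Z0 ⇒ Z0 and Z0 and Z0 ⇒ t and Z0 and Z0 ⇒ t and t and Z0 ⇒ t and t and t
  Z0 ⇒ Z0 and Z0 ⇒ t and Z0 ⇒ t and Z0 and Z0 ⇒ t and t and Z0 ⇒ t and t and t

t and t and t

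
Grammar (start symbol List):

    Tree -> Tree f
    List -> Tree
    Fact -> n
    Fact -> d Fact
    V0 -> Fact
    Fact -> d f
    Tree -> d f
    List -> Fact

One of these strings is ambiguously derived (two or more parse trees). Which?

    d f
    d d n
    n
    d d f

d f

d f: 2 trees
d d n: 1 tree
n: 1 tree
d d f: 1 tree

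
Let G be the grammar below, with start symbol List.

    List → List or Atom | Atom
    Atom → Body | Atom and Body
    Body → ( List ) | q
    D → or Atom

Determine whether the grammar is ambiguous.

(D is unreachable from List, so its rules don't affect L(List).) The grammar is stratified — List handles 'or' (left-recursive), Atom handles 'and', Body atoms. Each operator has a fixed associativity and precedence level, so every string has one parse.

Unambiguous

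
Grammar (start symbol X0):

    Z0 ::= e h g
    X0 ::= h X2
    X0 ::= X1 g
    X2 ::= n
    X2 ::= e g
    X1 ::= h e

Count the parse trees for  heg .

Parse trees for heg:
  [X0 h [X2 e g]]
  [X0 [X1 h e] g]

2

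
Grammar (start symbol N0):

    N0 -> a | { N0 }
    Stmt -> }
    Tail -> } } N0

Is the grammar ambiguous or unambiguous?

Only N0 is reachable from N0; ignoring the rest: Each string is a nest of matched brackets around a single atom. An opening bracket forces the recursive rule; an atom forces the base rule.

Unambiguous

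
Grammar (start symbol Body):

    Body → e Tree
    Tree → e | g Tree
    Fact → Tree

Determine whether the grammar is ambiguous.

Unambiguous

Only Body, Tree are reachable from Body; ignoring the rest: Each reachable nonterminal has at most one production per leading terminal, and all productions are right-linear; the derivation is determined token-by-token.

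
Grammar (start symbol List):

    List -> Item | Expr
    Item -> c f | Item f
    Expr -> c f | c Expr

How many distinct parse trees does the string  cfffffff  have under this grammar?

1

Parse trees for cfffffff:
  [List [Item [Item [Item [Item [Item [Item [Item c f] f] f] f] f] f] f]]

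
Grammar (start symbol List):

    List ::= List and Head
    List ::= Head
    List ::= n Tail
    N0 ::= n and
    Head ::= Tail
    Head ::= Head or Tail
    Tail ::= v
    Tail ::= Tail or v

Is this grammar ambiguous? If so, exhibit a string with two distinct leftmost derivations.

Witness: v or v

Derivation 1: List ⇒ Head ⇒ Tail ⇒ Tail or v ⇒ v or v
Derivation 2: List ⇒ Head ⇒ Head or Tail ⇒ Tail or Tail ⇒ v or Tail ⇒ v or v

Two distinct leftmost derivations for the same string.

Ambiguous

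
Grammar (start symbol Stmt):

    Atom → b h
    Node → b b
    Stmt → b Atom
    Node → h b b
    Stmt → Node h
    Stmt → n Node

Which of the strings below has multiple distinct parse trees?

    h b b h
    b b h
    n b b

b b h

h b b h: 1 tree
b b h: 2 trees
n b b: 1 tree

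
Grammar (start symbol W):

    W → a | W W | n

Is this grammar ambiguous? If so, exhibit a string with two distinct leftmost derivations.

Ambiguous

Witness: a a a

Derivation 1: W ⇒ W W ⇒ a W ⇒ a W W ⇒ a a W ⇒ a a a
Derivation 2: W ⇒ W W ⇒ W W W ⇒ a W W ⇒ a a W ⇒ a a a

Two distinct leftmost derivations for the same string.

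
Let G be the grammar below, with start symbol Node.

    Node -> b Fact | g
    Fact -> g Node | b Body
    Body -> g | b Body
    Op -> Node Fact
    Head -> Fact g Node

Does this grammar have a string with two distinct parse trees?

(Op, Head are unreachable from Node, so their rules don't affect L(Node).) Restricted to the reachable nonterminals, every rule has the form A → t or A → t B, and no two rules for the same A share a first terminal. The grammar encodes a DFA — one run per string.

Unambiguous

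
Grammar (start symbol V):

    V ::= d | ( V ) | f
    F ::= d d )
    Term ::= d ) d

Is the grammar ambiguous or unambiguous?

Only V is reachable from V; ignoring the rest: L(V) is { openⁿ atom closeⁿ : n ≥ 0 }. The bracket depth fixes n, and the derivation is forced at every step.

Unambiguous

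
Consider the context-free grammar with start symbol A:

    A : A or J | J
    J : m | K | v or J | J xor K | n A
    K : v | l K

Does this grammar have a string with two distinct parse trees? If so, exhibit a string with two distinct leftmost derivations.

Ambiguous

Witness: v or m

Derivation 1: A ⇒ A or J ⇒ J or J ⇒ K or J ⇒ v or J ⇒ v or m
Derivation 2: A ⇒ J ⇒ v or J ⇒ v or m

Two distinct leftmost derivations for the same string.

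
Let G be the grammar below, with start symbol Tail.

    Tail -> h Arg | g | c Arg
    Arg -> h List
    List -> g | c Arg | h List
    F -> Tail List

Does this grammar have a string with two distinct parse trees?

(F is unreachable from Tail, so its rules don't affect L(Tail).) Restricted to the reachable nonterminals, every rule has the form A → t or A → t B, and no two rules for the same A share a first terminal. The grammar encodes a DFA — one run per string.

Unambiguous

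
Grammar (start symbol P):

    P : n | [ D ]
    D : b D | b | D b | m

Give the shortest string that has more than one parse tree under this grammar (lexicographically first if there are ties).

[ b b ]

length 1: no string has ≥2 trees
length 3: no string has ≥2 trees
length 4: [ b b ] has 2 parse trees

Two derivations of [ b b ]:
  P ⇒ [ D ] ⇒ [ b D ] ⇒ [ b b ]
  P ⇒ [ D ] ⇒ [ D b ] ⇒ [ b b ]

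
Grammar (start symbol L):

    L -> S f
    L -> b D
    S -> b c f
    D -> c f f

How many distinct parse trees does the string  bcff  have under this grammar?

2

Parse trees for bcff:
  [L [S b c f] f]
  [L b [D c f f]]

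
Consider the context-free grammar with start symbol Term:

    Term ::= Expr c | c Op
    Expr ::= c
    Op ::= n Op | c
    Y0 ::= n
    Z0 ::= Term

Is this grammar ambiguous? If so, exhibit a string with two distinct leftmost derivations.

Witness: c c

Derivation 1: Term ⇒ Expr c ⇒ c c
Derivation 2: Term ⇒ c Op ⇒ c c

Two distinct leftmost derivations for the same string.

Ambiguous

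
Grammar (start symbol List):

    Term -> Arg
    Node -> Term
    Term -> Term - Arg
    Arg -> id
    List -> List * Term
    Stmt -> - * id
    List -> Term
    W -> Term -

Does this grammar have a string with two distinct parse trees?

Unambiguous

(W, Stmt, Node are unreachable from List, so their rules don't affect L(List).) List → List * Term | Term  ;  Term → Term - Arg | Arg  — a left-associative chain with Arg at the bottom. Each string factors uniquely by precedence.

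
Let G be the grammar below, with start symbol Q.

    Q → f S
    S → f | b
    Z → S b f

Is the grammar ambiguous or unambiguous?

Unambiguous

Only Q, S are reachable from Q; ignoring the rest: Each reachable nonterminal has at most one production per leading terminal, and all productions are right-linear; the derivation is determined token-by-token.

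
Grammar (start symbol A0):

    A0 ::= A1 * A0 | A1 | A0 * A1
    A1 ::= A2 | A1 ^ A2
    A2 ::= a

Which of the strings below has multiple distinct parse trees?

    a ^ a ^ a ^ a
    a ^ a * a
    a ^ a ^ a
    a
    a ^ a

a ^ a ^ a ^ a: 1 tree
a ^ a * a: 2 trees
a ^ a ^ a: 1 tree
a: 1 tree
a ^ a: 1 tree

a ^ a * a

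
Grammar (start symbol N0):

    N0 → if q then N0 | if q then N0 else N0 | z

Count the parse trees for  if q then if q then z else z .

2

Parse trees for if q then if q then z else z:
  [N0 if q then [N0 if q then [N0 z] else [N0 z]]]
  [N0 if q then [N0 if q then [N0 z]] else [N0 z]]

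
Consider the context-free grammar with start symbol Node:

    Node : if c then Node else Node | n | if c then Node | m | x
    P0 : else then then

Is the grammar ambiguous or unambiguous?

Witness: if c then if c then m else m

Derivation 1: Node ⇒ if c then Node else Node ⇒ if c then if c then Node else Node ⇒ if c then if c then m else Node ⇒ if c then if c then m else m
Derivation 2: Node ⇒ if c then Node ⇒ if c then if c then Node else Node ⇒ if c then if c then m else Node ⇒ if c then if c then m else m

Two distinct leftmost derivations for the same string.

Ambiguous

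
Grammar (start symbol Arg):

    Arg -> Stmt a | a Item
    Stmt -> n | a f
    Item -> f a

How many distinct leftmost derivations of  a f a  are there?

2

Parse trees for a f a:
  [Arg [Stmt a f] a]
  [Arg a [Item f a]]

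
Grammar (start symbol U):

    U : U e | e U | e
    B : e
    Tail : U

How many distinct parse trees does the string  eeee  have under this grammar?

8

Parse trees for eeee:
  [U [U [U [U e] e] e] e]
  [U [U [U e [U e]] e] e]
  [U [U e [U [U e] e]] e]
  [U [U e [U e [U e]]] e]
  [U e [U [U [U e] e] e]]
  [U e [U [U e [U e]] e]]
  [U e [U e [U [U e] e]]]
  [U e [U e [U e [U e]]]]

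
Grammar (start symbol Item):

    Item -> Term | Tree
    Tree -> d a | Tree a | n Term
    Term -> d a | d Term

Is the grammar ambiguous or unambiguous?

Ambiguous

Witness: d a

Derivation 1: Item ⇒ Term ⇒ d a
Derivation 2: Item ⇒ Tree ⇒ d a

Two distinct leftmost derivations for the same string.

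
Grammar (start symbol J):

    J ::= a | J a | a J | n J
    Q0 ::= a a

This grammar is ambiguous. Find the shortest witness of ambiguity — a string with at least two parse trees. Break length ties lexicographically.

a a

length 1: no string has ≥2 trees
length 2: a a has 2 parse trees

Two derivations of a a:
  J ⇒ J a ⇒ a a
  J ⇒ a J ⇒ a a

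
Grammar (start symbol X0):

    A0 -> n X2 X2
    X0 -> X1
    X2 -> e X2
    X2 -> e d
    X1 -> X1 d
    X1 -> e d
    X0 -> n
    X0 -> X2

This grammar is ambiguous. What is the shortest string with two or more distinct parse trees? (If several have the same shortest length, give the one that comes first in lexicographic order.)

length 1: no string has ≥2 trees
length 2: e d has 2 parse trees

Two derivations of e d:
  X0 ⇒ X1 ⇒ e d
  X0 ⇒ X2 ⇒ e d

e d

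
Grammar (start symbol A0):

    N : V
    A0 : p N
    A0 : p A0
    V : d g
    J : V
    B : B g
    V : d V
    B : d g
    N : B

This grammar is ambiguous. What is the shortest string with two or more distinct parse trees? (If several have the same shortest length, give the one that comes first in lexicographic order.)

length 3: p d g has 2 parse trees

Two derivations of p d g:
  A0 ⇒ p N ⇒ p V ⇒ p d g
  A0 ⇒ p N ⇒ p B ⇒ p d g

p d g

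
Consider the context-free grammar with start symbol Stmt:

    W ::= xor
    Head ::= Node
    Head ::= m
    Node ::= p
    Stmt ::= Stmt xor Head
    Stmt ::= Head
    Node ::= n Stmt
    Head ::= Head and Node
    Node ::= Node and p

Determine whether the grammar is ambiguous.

Ambiguous

Witness: p and p

Derivation 1: Stmt ⇒ Head ⇒ Node ⇒ Node and p ⇒ p and p
Derivation 2: Stmt ⇒ Head ⇒ Head and Node ⇒ Node and Node ⇒ p and Node ⇒ p and p

Two distinct leftmost derivations for the same string.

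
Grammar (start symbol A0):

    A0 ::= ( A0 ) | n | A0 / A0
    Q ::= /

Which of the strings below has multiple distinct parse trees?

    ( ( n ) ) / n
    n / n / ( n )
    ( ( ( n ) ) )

( ( n ) ) / n: 1 tree
n / n / ( n ): 2 trees
( ( ( n ) ) ): 1 tree

n / n / ( n )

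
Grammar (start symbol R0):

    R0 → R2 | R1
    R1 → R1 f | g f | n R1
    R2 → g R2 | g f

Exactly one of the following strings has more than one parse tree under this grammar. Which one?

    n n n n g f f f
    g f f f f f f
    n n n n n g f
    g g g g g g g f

n n n n g f f f

n n n n g f f f: 15 trees
g f f f f f f: 1 tree
n n n n n g f: 1 tree
g g g g g g g f: 1 tree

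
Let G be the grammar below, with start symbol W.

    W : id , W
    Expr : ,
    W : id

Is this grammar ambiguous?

Only W is reachable from W; ignoring the rest: Right-recursive list with a separator: after each atom, whether the separator follows determines the rule. One parse per string.

Unambiguous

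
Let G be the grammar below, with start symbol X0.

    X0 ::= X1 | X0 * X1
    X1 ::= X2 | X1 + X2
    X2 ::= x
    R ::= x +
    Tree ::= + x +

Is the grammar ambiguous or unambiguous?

Only X0, X1, X2 are reachable from X0; ignoring the rest: The grammar is stratified — X0 handles '*' (left-recursive), X1 handles '+', X2 atoms. Each operator has a fixed associativity and precedence level, so every string has one parse.

Unambiguous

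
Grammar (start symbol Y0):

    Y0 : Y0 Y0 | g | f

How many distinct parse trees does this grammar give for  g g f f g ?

Parse trees for g g f f g (showing first 6 of 14):
  [Y0 [Y0 g] [Y0 [Y0 g] [Y0 [Y0 f] [Y0 [Y0 f] [Y0 g]]]]]
  [Y0 [Y0 g] [Y0 [Y0 g] [Y0 [Y0 [Y0 f] [Y0 f]] [Y0 g]]]]
  [Y0 [Y0 g] [Y0 [Y0 [Y0 g] [Y0 f]] [Y0 [Y0 f] [Y0 g]]]]
  [Y0 [Y0 g] [Y0 [Y0 [Y0 g] [Y0 [Y0 f] [Y0 f]]] [Y0 g]]]
  [Y0 [Y0 g] [Y0 [Y0 [Y0 [Y0 g] [Y0 f]] [Y0 f]] [Y0 g]]]
  [Y0 [Y0 [Y0 g] [Y0 g]] [Y0 [Y0 f] [Y0 [Y0 f] [Y0 g]]]]

14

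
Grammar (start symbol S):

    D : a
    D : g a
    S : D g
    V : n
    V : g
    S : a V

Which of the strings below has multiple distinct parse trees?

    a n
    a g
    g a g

a g

a n: 1 tree
a g: 2 trees
g a g: 1 tree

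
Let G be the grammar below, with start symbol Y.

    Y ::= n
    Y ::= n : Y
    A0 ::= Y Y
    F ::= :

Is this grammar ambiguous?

Unambiguous

(A0, F are unreachable from Y, so their rules don't affect L(Y).) The reachable grammar is A → atom sep A | atom. Each atom is followed by either the separator (recurse) or end-of-string (stop) — no choice point.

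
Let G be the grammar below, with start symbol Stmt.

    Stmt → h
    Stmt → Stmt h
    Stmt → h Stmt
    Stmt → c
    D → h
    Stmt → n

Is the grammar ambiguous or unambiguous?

Ambiguous

Witness: h h

Derivation 1: Stmt ⇒ Stmt h ⇒ h h
Derivation 2: Stmt ⇒ h Stmt ⇒ h h

Two distinct leftmost derivations for the same string.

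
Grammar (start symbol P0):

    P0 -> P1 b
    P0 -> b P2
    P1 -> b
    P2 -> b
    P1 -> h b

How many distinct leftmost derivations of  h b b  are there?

Parse trees for h b b:
  [P0 [P1 h b] b]

1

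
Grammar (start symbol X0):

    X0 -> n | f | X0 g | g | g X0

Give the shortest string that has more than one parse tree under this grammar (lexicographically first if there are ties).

length 1: no string has ≥2 trees
length 2: g g has 2 parse trees

Two derivations of g g:
  X0 ⇒ X0 g ⇒ g g
  X0 ⇒ g X0 ⇒ g g

g g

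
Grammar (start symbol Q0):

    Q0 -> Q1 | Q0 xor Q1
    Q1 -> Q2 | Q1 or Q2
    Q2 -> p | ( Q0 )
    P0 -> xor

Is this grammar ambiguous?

Unambiguous

(P0 is unreachable from Q0, so its rules don't affect L(Q0).) Q0 → Q0 xor Q1 | Q1  ;  Q1 → Q1 or Q2 | Q2  — a left-associative chain with Q2 at the bottom. Each string factors uniquely by precedence.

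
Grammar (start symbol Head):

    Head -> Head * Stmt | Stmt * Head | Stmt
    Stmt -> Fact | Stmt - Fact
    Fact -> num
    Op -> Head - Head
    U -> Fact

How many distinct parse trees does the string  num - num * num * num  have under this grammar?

Parse trees for num - num * num * num:
  [Head [Head [Head [Stmt [Stmt [Fact num]] - [Fact num]]] * [Stmt [Fact num]]] * [Stmt [Fact num]]]
  [Head [Head [Stmt [Stmt [Fact num]] - [Fact num]] * [Head [Stmt [Fact num]]]] * [Stmt [Fact num]]]
  [Head [Stmt [Stmt [Fact num]] - [Fact num]] * [Head [Head [Stmt [Fact num]]] * [Stmt [Fact num]]]]
  [Head [Stmt [Stmt [Fact num]] - [Fact num]] * [Head [Stmt [Fact num]] * [Head [Stmt [Fact num]]]]]

4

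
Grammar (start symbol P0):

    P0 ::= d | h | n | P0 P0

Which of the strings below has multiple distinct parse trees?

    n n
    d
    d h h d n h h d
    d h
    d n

n n: 1 tree
d: 1 tree
d h h d n h h d: 429 trees
d h: 1 tree
d n: 1 tree

d h h d n h h d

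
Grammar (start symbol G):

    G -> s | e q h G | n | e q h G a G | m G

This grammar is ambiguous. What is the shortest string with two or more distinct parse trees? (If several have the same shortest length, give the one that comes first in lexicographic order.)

length 1: no string has ≥2 trees
length 2: no string has ≥2 trees
length 3: no string has ≥2 trees
length 4: no string has ≥2 trees
length 5: no string has ≥2 trees
length 6: no string has ≥2 trees
length 7: no string has ≥2 trees
length 8: no string has ≥2 trees
length 9: e q h e q h n a n has 2 parse trees

Two derivations of e q h e q h n a n:
  G ⇒ e q h G ⇒ e q h e q h G a G ⇒ e q h e q h n a G ⇒ e q h e q h n a n
  G ⇒ e q h G a G ⇒ e q h e q h G a G ⇒ e q h e q h n a G ⇒ e q h e q h n a n

e q h e q h n a n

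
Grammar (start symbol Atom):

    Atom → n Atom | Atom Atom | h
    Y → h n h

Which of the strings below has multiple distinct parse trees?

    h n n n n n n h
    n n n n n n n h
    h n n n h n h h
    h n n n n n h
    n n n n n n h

h n n n h n h h

h n n n n n n h: 1 tree
n n n n n n n h: 1 tree
h n n n h n h h: 25 trees
h n n n n n h: 1 tree
n n n n n n h: 1 tree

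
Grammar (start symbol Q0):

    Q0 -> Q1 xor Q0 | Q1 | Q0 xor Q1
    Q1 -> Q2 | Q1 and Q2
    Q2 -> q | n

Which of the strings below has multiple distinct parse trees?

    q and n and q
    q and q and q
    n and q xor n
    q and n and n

n and q xor n

q and n and q: 1 tree
q and q and q: 1 tree
n and q xor n: 2 trees
q and n and n: 1 tree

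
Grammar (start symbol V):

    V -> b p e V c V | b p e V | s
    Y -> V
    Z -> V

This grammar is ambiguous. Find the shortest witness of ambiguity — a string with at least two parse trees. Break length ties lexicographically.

b p e b p e s c s

length 1: no string has ≥2 trees
length 4: no string has ≥2 trees
length 6: no string has ≥2 trees
length 7: no string has ≥2 trees
length 9: b p e b p e s c s has 2 parse trees

Two derivations of b p e b p e s c s:
  V ⇒ b p e V c V ⇒ b p e b p e V c V ⇒ b p e b p e s c V ⇒ b p e b p e s c s
  V ⇒ b p e V ⇒ b p e b p e V c V ⇒ b p e b p e s c V ⇒ b p e b p e s c s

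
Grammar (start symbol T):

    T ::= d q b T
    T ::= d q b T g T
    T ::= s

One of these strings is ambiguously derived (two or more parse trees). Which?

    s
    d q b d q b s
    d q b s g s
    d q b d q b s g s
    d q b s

d q b d q b s g s

s: 1 tree
d q b d q b s: 1 tree
d q b s g s: 1 tree
d q b d q b s g s: 2 trees
d q b s: 1 tree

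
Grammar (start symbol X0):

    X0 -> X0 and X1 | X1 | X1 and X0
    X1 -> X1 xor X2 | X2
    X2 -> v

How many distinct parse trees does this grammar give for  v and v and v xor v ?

Parse trees for v and v and v xor v:
  [X0 [X0 [X0 [X1 [X2 v]]] and [X1 [X2 v]]] and [X1 [X1 [X2 v]] xor [X2 v]]]
  [X0 [X0 [X1 [X2 v]] and [X0 [X1 [X2 v]]]] and [X1 [X1 [X2 v]] xor [X2 v]]]
  [X0 [X1 [X2 v]] and [X0 [X0 [X1 [X2 v]]] and [X1 [X1 [X2 v]] xor [X2 v]]]]
  [X0 [X1 [X2 v]] and [X0 [X1 [X2 v]] and [X0 [X1 [X1 [X2 v]] xor [X2 v]]]]]

4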